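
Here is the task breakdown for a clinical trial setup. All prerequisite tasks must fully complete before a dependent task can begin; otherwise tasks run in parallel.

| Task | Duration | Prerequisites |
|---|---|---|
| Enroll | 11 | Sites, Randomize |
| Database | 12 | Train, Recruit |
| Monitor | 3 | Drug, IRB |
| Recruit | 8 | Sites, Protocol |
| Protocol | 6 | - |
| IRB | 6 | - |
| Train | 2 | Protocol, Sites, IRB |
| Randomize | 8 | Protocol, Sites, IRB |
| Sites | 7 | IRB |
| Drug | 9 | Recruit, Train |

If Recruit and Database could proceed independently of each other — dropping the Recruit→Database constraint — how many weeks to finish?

33

Before: longest chain IRB→Sites→Recruit→Drug→Monitor = 6+7+8+9+3 = 33, finish 33.
Without Recruit→Database, Database's earliest start moves from 21 to 15.
The longest chain is now IRB→Sites→Recruit→Drug→Monitor = 6+7+8+9+3 = 33, so the job takes 33 weeks.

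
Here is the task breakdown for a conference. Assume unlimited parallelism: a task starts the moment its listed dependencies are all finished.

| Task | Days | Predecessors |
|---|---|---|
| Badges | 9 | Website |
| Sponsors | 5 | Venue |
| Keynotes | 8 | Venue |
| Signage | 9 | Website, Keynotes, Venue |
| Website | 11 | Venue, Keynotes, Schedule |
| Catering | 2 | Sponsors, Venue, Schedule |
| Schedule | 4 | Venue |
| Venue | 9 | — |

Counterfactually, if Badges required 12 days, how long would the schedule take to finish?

40

As given, the longest chain is Venue→Keynotes→Website→Badges = 9+8+11+9 = 37, so the finish is 37 days.
Since Badges is critical, the +3 change carries straight to that chain (now 40 days).
No other chain overtakes it, so the finish is 40 days.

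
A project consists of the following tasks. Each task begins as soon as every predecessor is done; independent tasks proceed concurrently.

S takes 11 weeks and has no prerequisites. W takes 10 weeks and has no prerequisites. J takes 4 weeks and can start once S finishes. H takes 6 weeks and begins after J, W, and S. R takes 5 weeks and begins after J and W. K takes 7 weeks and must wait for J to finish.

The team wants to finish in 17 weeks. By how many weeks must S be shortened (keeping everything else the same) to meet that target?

Current finish: 22 weeks; target: 17.
S is on every critical path, so each week cut from S cuts the finish by one (this holds down to a finish of 16).
Need 22 − 17 = 5 weeks off S → S becomes 6 weeks, finish becomes 17.

5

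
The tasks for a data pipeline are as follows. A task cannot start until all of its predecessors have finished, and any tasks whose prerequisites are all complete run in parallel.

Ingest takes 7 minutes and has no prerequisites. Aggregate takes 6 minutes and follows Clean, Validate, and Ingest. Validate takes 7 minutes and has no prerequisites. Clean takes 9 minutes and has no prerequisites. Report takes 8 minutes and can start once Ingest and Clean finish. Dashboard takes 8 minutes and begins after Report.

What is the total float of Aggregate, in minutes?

Critical path: Clean→Report→Dashboard = 9+8+8 = 25, so the finish is 25 minutes.
Aggregate finishes as early as 15 and must finish by 25.
So Aggregate can slip 25 − 15 = 10 minutes.

10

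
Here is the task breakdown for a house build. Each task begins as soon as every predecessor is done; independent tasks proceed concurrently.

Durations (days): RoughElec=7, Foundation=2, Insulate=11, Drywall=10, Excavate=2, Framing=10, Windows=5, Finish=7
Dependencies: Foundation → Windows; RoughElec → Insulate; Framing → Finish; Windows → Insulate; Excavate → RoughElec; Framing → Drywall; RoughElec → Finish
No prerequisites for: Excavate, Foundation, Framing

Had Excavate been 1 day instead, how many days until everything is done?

20

As given, the longest chain is Excavate→RoughElec→Insulate = 2+7+11 = 20, so the finish is 20 days.
Since Excavate is critical, the -1 change carries straight to that chain (now 19 days).
New critical path: Framing→Drywall = 10+10 = 20 ⇒ 20 days.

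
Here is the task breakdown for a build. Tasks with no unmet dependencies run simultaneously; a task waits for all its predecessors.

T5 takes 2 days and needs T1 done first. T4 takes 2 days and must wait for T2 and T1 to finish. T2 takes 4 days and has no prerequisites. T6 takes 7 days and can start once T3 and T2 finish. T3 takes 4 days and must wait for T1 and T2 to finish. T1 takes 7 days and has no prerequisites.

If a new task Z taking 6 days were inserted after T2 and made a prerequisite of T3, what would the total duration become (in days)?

Originally the schedule takes 18 days.
With Z inserted, T3 now waits for max(T1, T2, Z).
New critical path: T2→Z→T3→T6 = 4+6+4+7 = 21 ⇒ 21 days.

21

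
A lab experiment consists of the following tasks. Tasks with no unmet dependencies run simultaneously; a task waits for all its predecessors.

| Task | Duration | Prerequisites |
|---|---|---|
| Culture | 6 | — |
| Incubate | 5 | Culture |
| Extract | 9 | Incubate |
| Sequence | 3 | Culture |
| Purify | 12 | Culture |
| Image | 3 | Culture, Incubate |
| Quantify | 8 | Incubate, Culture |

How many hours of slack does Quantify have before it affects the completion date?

1

The longest chain is Culture→Incubate→Extract = 6+5+9 = 20; overall finish 20 hours.
Quantify finishes as early as 19 and must finish by 20.
Float = 20 − 19 = 1.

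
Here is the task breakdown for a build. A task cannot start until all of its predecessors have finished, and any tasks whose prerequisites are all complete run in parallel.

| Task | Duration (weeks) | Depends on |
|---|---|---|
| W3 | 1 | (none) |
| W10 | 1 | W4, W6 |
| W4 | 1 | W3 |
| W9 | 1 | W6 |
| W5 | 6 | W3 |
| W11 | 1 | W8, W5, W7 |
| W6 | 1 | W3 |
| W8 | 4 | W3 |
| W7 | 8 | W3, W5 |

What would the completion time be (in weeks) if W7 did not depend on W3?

Original critical path: W3→W5→W7→W11 = 1+6+8+1 = 16 ⇒ 16 weeks.
Dropping W3→W7 doesn't change W7's earliest start (7); another predecessor still binds.
The longest chain is now W3→W5→W7→W11 = 1+6+8+1 = 16, so the build takes 16 weeks.

16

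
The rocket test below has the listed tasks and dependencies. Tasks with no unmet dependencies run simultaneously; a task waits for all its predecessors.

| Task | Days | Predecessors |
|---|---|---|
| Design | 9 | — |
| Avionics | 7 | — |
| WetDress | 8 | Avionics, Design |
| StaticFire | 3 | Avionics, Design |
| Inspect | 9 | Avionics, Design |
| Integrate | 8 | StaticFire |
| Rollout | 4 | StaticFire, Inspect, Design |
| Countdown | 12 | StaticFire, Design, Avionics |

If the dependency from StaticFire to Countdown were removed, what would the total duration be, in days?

With the dependency in place, Design→StaticFire→Countdown = 9+3+12 = 24 sets the finish at 24 days.
Without StaticFire→Countdown, Countdown's earliest start moves from 12 to 9.
After: Design→Inspect→Rollout = 9+9+4 = 22 → 22 days.

22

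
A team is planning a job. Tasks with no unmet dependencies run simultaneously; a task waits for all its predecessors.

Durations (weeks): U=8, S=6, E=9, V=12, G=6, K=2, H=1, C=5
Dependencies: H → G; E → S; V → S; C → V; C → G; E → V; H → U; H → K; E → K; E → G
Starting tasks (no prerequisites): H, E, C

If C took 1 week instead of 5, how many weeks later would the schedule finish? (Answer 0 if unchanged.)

Critical path before the change: E→V→S = 9+12+6 = 27 giving 27 weeks.
C has 4 weeks of float (longest path through it is 23).
No other chain overtakes it, so the finish is 27 weeks.
Change in finish: 27 − 27 = +0 weeks.

0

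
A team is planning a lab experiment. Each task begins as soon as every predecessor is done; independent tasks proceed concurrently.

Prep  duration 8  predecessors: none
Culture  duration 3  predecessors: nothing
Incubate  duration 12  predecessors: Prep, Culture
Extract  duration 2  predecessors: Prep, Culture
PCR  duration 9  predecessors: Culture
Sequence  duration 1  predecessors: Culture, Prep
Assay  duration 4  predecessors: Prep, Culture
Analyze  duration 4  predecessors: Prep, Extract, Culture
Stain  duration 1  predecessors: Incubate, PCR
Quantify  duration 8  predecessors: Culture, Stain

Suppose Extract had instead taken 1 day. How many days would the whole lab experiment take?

29

Critical path before the change: Prep→Incubate→Stain→Quantify = 8+12+1+8 = 29 giving 29 days.
Extract has 15 days of float (longest path through it is 14).
That remains the longest chain; total 29 days.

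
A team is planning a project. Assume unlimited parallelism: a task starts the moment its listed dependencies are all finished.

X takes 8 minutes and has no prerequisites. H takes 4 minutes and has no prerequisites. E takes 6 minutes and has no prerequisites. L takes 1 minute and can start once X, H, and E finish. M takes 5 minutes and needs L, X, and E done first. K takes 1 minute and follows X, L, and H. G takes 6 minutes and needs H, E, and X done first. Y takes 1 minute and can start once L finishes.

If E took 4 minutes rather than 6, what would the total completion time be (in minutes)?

14

The binding path is X→L→M = 8+1+5 = 14; finish at 14 minutes.
E is off the critical path — its longest chain is 12 minutes, giving 2 of slack.
No other chain overtakes it, so the finish is 14 minutes.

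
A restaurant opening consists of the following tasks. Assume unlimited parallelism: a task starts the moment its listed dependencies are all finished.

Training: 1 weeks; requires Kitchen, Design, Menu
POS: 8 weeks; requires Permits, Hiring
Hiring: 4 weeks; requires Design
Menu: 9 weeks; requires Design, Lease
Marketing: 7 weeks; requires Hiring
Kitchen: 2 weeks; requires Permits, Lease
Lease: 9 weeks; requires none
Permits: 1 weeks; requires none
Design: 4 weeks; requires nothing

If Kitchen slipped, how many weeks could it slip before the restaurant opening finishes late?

Critical path: Lease→Menu→Training = 9+9+1 = 19, so the finish is 19 weeks.
Longest path through Kitchen: 12 weeks (earliest finish 11, latest finish 18).
Float = 19 − 12 = 7.

7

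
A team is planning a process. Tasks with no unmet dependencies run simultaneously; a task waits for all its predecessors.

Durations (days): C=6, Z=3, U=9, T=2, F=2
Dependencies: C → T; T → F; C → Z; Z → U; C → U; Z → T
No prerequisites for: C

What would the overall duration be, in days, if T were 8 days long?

19

Baseline: C→Z→U = 6+3+9 = 18 → 18 days.
T is off the critical path — its longest chain is 13 days, giving 5 of slack.
The binding chain switches to C→Z→T→F = 6+3+8+2 = 19; finish 19 days.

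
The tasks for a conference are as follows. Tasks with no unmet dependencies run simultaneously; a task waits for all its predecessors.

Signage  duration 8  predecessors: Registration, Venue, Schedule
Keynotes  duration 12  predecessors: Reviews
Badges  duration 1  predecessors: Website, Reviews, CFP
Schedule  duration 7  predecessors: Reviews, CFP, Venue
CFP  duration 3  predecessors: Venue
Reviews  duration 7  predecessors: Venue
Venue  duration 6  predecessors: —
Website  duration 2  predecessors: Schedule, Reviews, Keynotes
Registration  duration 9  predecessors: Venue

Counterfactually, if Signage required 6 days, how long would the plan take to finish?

Critical path before the change: Venue→Reviews→Schedule→Signage = 6+7+7+8 = 28 giving 28 days.
Signage lies on that path, so at 6 days the path becomes 26 days.
Now Venue→Reviews→Keynotes→Website→Badges = 6+7+12+2+1 = 28 is longest, so the finish becomes 28 days.

28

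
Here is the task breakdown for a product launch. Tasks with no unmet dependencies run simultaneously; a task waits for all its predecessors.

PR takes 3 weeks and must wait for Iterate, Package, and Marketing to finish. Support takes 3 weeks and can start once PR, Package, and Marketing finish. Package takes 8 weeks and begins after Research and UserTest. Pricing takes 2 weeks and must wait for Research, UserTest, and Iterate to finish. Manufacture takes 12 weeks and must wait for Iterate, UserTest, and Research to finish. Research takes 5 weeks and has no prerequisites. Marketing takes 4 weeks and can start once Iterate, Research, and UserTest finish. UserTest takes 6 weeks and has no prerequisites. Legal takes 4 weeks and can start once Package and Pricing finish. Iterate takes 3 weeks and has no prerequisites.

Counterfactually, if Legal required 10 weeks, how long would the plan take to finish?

24

As given, the longest chain is UserTest→Package→PR→Support = 6+8+3+3 = 20, so the finish is 20 weeks.
Legal is off the critical path — its longest chain is 18 weeks, giving 2 of slack.
The binding chain switches to UserTest→Package→Legal = 6+8+10 = 24; finish 24 weeks.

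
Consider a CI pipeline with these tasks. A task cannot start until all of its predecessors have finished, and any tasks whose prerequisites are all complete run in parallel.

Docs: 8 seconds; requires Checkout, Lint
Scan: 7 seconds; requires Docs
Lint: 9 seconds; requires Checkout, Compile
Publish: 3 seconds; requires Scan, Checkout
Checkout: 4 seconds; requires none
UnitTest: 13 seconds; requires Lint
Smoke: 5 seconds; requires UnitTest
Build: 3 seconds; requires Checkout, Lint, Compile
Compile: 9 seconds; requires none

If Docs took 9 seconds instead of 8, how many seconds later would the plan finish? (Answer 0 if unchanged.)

1

Critical path before the change: Compile→Lint→Docs→Scan→Publish = 9+9+8+7+3 = 36 giving 36 seconds.
Since Docs is critical, the +1 change carries straight to that chain (now 37 seconds).
That remains the longest chain; total 37 seconds.
Change in finish: 37 − 36 = +1 seconds.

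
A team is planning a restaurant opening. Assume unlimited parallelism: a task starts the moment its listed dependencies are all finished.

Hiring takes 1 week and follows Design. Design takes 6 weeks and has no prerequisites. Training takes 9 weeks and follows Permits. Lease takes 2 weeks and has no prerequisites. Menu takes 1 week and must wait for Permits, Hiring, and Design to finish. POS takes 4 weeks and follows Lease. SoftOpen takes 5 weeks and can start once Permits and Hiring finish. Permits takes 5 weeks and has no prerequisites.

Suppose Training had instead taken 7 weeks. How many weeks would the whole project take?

Baseline: Permits→Training = 5+9 = 14 → 14 weeks.
Since Training is critical, the -2 change carries straight to that chain (now 12 weeks).
That remains the longest chain; total 12 weeks.

12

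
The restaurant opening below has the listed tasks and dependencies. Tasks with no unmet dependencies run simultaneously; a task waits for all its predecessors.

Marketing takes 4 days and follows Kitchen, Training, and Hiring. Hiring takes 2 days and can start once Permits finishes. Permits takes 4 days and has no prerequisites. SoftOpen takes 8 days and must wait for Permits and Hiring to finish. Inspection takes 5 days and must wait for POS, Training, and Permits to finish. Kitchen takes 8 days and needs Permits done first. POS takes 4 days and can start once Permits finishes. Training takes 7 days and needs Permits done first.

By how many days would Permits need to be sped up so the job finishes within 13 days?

3

Current finish: 16 days; target: 13.
Permits is on every critical path, so each day cut from Permits cuts the finish by one (this holds down to a finish of 13).
Need 16 − 13 = 3 days off Permits → Permits becomes 1 day, finish becomes 13.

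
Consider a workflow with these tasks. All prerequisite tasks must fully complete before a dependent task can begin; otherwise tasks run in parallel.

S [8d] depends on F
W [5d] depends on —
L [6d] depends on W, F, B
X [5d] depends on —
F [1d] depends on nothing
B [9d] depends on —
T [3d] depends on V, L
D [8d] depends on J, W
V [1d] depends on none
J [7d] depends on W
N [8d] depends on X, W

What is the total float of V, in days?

16

Critical path: W→J→D = 5+7+8 = 20, so the finish is 20 days.
The longest chain containing V totals 4 days.
Float = 20 − 4 = 16.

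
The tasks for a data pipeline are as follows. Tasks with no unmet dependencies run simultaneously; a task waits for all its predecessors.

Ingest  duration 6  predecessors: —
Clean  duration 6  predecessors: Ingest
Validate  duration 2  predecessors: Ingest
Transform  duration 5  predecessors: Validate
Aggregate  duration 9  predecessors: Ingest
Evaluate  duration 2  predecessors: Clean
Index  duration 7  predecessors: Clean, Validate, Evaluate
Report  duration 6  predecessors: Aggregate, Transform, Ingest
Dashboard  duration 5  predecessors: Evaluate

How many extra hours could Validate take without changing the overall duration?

2

Critical path: Ingest→Clean→Evaluate→Index = 6+6+2+7 = 21, so the finish is 21 hours.
The longest chain containing Validate totals 19 hours.
Slack of Validate = 8 − 6 = 2 hours.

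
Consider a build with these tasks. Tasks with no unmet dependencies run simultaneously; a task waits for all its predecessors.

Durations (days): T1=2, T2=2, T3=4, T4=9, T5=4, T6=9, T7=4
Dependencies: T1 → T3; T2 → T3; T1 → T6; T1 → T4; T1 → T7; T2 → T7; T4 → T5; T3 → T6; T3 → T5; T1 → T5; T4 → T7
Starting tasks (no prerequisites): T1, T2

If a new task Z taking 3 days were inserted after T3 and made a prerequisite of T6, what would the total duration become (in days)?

Originally the build takes 15 days.
With Z inserted, T6 now waits for max(T3, T1, Z).
New critical path: T1→T3→Z→T6 = 2+4+3+9 = 18 ⇒ 18 days.

18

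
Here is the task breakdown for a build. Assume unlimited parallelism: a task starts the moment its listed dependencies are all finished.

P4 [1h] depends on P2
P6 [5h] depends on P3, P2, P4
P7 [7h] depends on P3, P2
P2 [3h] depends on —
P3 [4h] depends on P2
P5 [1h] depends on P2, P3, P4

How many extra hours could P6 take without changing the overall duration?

2

P2→P3→P7 = 3+4+7 = 14 sets the makespan at 14 hours.
The longest chain containing P6 totals 12 hours.
Float = 14 − 12 = 2.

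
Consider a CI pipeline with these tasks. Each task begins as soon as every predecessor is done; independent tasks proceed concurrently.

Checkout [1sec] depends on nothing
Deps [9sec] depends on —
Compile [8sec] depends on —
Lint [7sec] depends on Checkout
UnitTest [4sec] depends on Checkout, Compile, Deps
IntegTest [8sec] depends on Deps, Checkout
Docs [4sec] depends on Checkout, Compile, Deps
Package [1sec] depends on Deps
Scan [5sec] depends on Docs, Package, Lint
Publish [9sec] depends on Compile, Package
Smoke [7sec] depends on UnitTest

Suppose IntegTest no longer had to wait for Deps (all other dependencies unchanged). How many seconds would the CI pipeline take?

Original critical path: Deps→UnitTest→Smoke = 9+4+7 = 20 ⇒ 20 seconds.
Without Deps→IntegTest, IntegTest's earliest start moves from 9 to 1.
The longest chain is now Deps→UnitTest→Smoke = 9+4+7 = 20, so the CI pipeline takes 20 seconds.

20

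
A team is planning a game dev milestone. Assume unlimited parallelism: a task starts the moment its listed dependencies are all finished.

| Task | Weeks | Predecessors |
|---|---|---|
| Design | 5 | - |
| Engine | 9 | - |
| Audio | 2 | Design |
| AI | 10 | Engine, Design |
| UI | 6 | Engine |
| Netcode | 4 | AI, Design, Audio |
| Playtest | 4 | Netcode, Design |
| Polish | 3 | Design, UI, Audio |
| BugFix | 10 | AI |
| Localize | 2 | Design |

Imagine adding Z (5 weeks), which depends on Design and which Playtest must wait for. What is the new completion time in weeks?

Originally the job takes 29 weeks.
With Z inserted, Playtest now waits for max(Netcode, Design, Z).
New critical path: Engine→AI→BugFix = 9+10+10 = 29 ⇒ 29 weeks.

29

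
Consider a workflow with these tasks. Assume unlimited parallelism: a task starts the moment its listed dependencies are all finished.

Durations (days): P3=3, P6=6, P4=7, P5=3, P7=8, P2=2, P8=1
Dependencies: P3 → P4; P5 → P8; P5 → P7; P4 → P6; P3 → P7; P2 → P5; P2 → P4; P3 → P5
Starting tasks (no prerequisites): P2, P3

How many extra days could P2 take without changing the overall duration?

1

P3→P4→P6 = 3+7+6 = 16 sets the makespan at 16 days.
The longest chain containing P2 totals 15 days.
Slack of P2 = 1 − 0 = 1 day.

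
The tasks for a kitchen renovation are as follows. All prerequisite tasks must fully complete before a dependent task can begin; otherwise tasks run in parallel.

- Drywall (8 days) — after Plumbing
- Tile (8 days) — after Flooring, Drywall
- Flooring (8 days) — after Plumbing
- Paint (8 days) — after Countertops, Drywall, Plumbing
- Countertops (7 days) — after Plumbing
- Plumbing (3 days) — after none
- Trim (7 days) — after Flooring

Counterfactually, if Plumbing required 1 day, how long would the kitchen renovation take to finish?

17

Baseline: Plumbing→Drywall→Paint = 3+8+8 = 19 → 19 days.
Since Plumbing is critical, the -2 change carries straight to that chain (now 17 days).
No other chain overtakes it, so the finish is 17 days.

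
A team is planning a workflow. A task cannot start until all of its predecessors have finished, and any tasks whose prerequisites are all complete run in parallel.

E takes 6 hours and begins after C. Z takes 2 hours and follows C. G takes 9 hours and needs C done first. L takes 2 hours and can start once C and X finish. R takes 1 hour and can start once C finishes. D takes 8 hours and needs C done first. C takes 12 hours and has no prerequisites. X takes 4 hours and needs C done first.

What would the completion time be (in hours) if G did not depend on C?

20

Before: longest chain C→G = 12+9 = 21, finish 21.
Without C→G, G's earliest start moves from 12 to 0.
New critical path: C→D = 12+8 = 20 ⇒ 20 hours.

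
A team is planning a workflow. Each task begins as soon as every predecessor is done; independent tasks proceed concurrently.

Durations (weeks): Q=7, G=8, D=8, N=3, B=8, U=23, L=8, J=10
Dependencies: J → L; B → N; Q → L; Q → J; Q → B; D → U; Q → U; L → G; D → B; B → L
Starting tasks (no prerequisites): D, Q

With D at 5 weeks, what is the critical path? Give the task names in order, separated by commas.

Critical path before the change: Q→J→L→G = 7+10+8+8 = 33 giving 33 weeks.
D is off the critical path — its longest chain is 32 weeks, giving 1 of slack.
That remains the longest chain; total 33 weeks.

Q, J, L, G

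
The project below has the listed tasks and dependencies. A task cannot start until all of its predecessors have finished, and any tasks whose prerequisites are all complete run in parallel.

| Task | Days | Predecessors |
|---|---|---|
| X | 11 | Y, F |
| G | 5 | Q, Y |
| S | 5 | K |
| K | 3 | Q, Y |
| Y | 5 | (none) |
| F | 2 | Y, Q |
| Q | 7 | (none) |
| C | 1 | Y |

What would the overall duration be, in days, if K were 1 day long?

20

Critical path before the change: Q→F→X = 7+2+11 = 20 giving 20 days.
The longest path through K is only 15 days, so K has float 5.
That remains the longest chain; total 20 days.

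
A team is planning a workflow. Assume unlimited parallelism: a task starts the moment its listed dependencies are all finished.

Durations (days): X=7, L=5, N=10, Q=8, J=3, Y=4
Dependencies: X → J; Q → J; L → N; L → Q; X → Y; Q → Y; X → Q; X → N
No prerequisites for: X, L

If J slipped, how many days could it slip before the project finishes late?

1

X→Q→Y = 7+8+4 = 19 sets the makespan at 19 days.
J finishes as early as 18 and must finish by 19.
So J can slip 19 − 18 = 1 day.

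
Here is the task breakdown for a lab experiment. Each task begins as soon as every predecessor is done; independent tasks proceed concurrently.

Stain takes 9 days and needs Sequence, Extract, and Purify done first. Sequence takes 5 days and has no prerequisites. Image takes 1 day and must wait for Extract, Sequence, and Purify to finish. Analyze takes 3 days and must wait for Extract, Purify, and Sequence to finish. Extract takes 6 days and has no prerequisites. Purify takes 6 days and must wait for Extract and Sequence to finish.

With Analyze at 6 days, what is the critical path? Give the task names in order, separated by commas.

Extract, Purify, Stain

The binding path is Extract→Purify→Stain = 6+6+9 = 21; finish at 21 days.
The longest path through Analyze is only 15 days, so Analyze has float 6.
That remains the longest chain; total 21 days.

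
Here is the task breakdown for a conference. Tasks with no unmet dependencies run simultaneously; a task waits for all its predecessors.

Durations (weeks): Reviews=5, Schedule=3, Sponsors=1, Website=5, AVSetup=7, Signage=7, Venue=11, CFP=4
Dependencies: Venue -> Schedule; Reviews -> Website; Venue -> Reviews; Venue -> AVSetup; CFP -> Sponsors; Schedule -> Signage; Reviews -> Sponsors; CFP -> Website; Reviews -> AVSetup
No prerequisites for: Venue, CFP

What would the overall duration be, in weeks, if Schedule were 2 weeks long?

Baseline: Venue→Reviews→AVSetup = 11+5+7 = 23 → 23 weeks.
Schedule is off the critical path — its longest chain is 21 weeks, giving 2 of slack.
That remains the longest chain; total 23 weeks.

23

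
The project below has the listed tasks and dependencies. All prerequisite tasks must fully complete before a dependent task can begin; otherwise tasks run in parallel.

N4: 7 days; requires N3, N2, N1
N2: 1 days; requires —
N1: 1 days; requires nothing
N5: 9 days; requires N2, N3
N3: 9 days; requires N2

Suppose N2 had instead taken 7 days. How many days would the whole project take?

Critical path before the change: N2→N3→N5 = 1+9+9 = 19 giving 19 days.
Since N2 is critical, the +6 change carries straight to that chain (now 25 days).
No other chain overtakes it, so the finish is 25 days.

25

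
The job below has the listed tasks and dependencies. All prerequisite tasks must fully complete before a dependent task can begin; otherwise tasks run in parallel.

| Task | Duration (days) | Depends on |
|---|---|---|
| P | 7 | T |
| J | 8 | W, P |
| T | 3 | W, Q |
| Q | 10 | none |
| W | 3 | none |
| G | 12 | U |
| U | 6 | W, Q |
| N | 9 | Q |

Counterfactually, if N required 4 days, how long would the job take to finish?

28

Baseline: Q→U→G = 10+6+12 = 28 → 28 days.
N is off the critical path — its longest chain is 19 days, giving 9 of slack.
No other chain overtakes it, so the finish is 28 days.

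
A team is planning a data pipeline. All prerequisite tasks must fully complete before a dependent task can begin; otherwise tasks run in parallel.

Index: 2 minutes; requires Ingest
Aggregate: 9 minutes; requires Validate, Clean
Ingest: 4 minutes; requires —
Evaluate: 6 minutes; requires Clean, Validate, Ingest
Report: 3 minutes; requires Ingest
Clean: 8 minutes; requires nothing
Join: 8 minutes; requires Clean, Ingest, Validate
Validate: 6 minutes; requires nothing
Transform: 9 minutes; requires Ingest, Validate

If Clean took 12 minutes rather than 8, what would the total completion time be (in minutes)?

21

The binding path is Clean→Aggregate = 8+9 = 17; finish at 17 minutes.
Clean is on the critical path; changing it to 12 makes that path 21 minutes.
No other chain overtakes it, so the finish is 21 minutes.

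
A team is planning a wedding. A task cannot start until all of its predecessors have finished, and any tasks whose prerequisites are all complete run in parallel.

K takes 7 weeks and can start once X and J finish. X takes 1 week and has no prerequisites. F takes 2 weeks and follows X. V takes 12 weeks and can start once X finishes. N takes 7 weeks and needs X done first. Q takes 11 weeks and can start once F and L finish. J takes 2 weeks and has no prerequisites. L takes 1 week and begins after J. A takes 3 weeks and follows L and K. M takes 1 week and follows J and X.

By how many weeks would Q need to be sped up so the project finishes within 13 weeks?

1

Current finish: 14 weeks; target: 13.
Q is on every critical path, so each week cut from Q cuts the finish by one (this holds down to a finish of 13).
Need 14 − 13 = 1 week off Q → Q becomes 10 weeks, finish becomes 13.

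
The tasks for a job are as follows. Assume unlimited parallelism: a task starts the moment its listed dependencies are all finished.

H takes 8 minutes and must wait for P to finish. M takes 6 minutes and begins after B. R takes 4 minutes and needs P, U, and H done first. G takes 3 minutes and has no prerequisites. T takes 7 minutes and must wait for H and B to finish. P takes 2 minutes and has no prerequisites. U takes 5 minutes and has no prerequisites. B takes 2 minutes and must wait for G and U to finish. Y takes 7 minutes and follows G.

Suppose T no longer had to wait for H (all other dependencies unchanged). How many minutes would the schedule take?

14

Original critical path: P→H→T = 2+8+7 = 17 ⇒ 17 minutes.
Without H→T, T's earliest start moves from 10 to 7.
After: P→H→R = 2+8+4 = 14 → 14 minutes.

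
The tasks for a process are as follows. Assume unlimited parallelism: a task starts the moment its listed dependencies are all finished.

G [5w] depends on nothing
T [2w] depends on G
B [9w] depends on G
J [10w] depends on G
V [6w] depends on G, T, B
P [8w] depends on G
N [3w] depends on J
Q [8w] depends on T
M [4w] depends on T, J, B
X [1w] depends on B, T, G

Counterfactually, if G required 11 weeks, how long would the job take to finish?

As given, the longest chain is G→B→V = 5+9+6 = 20, so the finish is 20 weeks.
Since G is critical, the +6 change carries straight to that chain (now 26 weeks).
The critical path is still G→B→V; finish is now 26 weeks.

26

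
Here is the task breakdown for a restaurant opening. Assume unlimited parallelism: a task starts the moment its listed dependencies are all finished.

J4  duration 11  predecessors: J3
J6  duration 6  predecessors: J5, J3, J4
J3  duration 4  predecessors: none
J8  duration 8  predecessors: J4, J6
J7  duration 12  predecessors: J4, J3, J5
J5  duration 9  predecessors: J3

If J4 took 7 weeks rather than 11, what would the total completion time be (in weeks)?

The binding path is J3→J4→J6→J8 = 4+11+6+8 = 29; finish at 29 weeks.
J4 lies on that path, so at 7 weeks the path becomes 25 weeks.
The binding chain switches to J3→J5→J6→J8 = 4+9+6+8 = 27; finish 27 weeks.

27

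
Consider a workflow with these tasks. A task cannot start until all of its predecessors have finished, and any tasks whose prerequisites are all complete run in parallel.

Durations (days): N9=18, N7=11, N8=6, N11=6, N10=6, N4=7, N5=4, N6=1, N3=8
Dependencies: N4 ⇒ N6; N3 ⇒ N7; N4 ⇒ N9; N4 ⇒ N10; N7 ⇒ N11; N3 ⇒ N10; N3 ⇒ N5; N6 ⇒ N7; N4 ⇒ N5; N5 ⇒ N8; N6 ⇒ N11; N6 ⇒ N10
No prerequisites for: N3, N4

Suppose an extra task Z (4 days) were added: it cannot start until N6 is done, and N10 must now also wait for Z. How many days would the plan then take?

Originally the plan takes 25 days.
With Z inserted, N10 now waits for max(N3, N4, N6, Z).
New critical path: N3→N7→N11 = 8+11+6 = 25 ⇒ 25 days.

25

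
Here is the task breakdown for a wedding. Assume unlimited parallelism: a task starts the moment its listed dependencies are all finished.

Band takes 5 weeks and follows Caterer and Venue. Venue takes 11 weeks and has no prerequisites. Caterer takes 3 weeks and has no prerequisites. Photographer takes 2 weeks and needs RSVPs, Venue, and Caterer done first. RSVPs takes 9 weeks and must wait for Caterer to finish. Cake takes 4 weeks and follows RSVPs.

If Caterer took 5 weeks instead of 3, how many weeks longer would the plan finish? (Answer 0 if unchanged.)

2

The binding path is Caterer→RSVPs→Cake = 3+9+4 = 16; finish at 16 weeks.
Since Caterer is critical, the +2 change carries straight to that chain (now 18 weeks).
No other chain overtakes it, so the finish is 18 weeks.
Change in finish: 18 − 16 = +2 weeks.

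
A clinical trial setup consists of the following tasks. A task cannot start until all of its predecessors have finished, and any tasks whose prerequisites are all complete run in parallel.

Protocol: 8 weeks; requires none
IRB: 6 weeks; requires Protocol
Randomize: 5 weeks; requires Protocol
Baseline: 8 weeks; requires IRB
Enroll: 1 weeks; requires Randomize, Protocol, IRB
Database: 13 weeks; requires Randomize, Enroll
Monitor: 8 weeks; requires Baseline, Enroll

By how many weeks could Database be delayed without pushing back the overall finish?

2

Protocol→IRB→Baseline→Monitor = 8+6+8+8 = 30 sets the makespan at 30 weeks.
Longest path through Database: 28 weeks (earliest finish 28, latest finish 30).
So Database can slip 30 − 28 = 2 weeks.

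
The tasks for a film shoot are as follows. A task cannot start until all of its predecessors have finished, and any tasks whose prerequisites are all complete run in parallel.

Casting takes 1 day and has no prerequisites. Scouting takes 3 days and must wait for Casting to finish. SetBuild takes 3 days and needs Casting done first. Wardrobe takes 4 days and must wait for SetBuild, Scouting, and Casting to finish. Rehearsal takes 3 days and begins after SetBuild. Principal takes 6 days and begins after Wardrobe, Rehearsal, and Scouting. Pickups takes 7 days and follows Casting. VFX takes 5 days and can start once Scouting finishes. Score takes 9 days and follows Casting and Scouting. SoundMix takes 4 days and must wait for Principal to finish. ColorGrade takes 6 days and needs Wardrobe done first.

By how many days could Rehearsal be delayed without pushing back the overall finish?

1

Casting→Scouting→Wardrobe→Principal→SoundMix = 1+3+4+6+4 = 18 sets the makespan at 18 days.
The longest chain containing Rehearsal totals 17 days.
Float = 18 − 17 = 1.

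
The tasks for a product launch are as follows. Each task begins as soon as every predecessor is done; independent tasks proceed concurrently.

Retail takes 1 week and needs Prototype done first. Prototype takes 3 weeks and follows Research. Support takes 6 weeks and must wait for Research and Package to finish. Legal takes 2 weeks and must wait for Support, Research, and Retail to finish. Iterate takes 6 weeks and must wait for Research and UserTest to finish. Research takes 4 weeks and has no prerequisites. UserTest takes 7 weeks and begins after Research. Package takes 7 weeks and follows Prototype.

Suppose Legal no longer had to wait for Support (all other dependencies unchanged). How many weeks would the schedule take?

Original critical path: Research→Prototype→Package→Support→Legal = 4+3+7+6+2 = 22 ⇒ 22 weeks.
Without Support→Legal, Legal's earliest start moves from 20 to 8.
New critical path: Research→Prototype→Package→Support = 4+3+7+6 = 20 ⇒ 20 weeks.

20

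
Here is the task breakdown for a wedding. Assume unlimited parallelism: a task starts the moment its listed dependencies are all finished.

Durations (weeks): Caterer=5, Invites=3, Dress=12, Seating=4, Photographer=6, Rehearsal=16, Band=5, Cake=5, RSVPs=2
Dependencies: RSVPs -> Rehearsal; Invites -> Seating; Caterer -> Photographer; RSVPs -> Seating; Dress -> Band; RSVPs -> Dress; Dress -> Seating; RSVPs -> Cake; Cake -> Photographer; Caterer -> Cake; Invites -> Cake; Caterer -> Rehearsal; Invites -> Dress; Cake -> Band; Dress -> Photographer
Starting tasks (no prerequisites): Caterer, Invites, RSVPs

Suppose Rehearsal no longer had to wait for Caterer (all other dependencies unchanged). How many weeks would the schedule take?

Original critical path: Caterer→Rehearsal = 5+16 = 21 ⇒ 21 weeks.
Without Caterer→Rehearsal, Rehearsal's earliest start moves from 5 to 2.
The longest chain is now Invites→Dress→Photographer = 3+12+6 = 21, so the schedule takes 21 weeks.

21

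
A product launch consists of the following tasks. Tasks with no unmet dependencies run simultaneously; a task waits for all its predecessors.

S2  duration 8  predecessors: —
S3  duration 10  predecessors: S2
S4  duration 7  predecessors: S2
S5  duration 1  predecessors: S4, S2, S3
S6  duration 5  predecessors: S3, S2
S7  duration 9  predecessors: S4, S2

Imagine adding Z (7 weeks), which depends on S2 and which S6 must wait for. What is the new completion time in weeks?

24

Originally the job takes 24 weeks.
With Z inserted, S6 now waits for max(S3, S2, Z).
New critical path: S2→S4→S7 = 8+7+9 = 24 ⇒ 24 weeks.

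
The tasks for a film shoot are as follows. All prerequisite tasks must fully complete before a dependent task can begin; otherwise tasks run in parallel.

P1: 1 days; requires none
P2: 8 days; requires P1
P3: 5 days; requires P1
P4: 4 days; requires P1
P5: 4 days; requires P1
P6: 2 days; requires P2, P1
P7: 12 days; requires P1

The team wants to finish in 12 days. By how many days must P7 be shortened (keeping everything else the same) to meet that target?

Current finish: 13 days; target: 12.
P7 is on every critical path, so each day cut from P7 cuts the finish by one (this holds down to a finish of 11).
Need 13 − 12 = 1 day off P7 → P7 becomes 11 days, finish becomes 12.

1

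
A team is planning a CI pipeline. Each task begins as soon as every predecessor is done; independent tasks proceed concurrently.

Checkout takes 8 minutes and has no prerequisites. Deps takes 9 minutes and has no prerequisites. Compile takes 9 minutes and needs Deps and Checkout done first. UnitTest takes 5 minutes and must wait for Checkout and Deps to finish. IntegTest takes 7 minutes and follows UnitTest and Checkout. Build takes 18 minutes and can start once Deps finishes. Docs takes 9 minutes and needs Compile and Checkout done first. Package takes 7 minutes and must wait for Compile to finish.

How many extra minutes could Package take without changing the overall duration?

Critical path: Deps→Compile→Docs = 9+9+9 = 27, so the finish is 27 minutes.
Package finishes as early as 25 and must finish by 27.
Slack of Package = 20 − 18 = 2 minutes.

2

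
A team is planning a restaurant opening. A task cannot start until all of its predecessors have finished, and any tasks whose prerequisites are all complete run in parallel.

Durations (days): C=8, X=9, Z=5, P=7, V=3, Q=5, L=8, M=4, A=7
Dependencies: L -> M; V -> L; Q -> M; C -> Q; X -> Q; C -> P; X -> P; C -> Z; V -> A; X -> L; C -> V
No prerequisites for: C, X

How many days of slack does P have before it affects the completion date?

Critical path: C→V→L→M = 8+3+8+4 = 23, so the finish is 23 days.
The longest chain containing P totals 16 days.
So P can slip 23 − 16 = 7 days.

7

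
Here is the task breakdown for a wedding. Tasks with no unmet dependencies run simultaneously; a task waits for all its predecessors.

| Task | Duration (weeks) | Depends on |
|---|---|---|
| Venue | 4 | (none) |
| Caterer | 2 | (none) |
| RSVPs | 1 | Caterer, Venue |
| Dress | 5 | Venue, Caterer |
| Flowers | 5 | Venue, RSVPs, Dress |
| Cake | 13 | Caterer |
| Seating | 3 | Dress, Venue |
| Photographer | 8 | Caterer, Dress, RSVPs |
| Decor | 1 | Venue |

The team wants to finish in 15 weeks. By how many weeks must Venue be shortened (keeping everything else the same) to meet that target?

Current finish: 17 weeks; target: 15.
Venue is on every critical path, so each week cut from Venue cuts the finish by one (this holds down to a finish of 15).
Need 17 − 15 = 2 weeks off Venue → Venue becomes 2 weeks, finish becomes 15.

2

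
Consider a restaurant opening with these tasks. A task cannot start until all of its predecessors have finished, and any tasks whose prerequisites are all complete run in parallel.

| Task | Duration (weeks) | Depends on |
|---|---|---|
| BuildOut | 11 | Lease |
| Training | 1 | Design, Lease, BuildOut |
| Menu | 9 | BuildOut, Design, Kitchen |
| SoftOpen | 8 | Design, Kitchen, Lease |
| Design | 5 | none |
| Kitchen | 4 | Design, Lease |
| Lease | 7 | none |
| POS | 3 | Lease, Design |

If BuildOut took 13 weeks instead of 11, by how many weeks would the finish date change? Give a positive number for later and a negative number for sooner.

Critical path before the change: Lease→BuildOut→Menu = 7+11+9 = 27 giving 27 weeks.
BuildOut is on the critical path; changing it to 13 makes that path 29 weeks.
No other chain overtakes it, so the finish is 29 weeks.
Change in finish: 29 − 27 = +2 weeks.

2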